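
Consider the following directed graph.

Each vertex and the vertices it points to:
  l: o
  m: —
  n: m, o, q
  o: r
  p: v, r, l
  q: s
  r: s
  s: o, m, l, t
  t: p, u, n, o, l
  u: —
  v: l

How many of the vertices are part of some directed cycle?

A vertex is on a directed cycle iff it belongs to a strongly connected component of size ≥ 2 (or has a self-loop).
The vertices on cycles are {l, n, o, p, q, r, s, t, v} — 9 in total.

9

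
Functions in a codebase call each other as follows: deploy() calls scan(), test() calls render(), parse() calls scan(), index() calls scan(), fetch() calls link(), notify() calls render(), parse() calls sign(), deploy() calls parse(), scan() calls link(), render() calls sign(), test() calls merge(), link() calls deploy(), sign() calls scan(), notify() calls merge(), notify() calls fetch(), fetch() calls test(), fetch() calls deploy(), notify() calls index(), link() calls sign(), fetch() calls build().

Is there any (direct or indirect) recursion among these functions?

Yes

DFS with white/gray/black marking, starting from sign:
sign gray
  scan gray
    link gray
      link→sign: sign is gray → back edge
Back edge found, so a cycle exists: sign → scan → link → sign.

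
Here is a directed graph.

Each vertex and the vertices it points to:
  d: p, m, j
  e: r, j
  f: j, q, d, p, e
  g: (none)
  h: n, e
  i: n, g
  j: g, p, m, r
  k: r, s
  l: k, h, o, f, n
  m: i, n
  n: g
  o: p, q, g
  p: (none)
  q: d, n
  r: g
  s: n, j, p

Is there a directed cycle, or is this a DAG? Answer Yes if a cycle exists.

No

DFS with white/gray/black marking, starting from o:
o gray
  p gray
  p black
  q gray
    d gray
      d→p: p black — skip
      m gray
        i gray
          n gray
            g gray
            g black
          n black
          i→g: g black — skip
        i black
        m→n: n black — skip
      m black
      j gray
        j→g: g black — skip
        j→p: p black — skip
        j→m: m black — skip
        r gray
          r→g: g black — skip
        r black
      j black
    d black
    q→n: n black — skip
  q black
  o→g: g black — skip
o black
e gray
  e→r: r black — skip
  e→j: j black — skip
e black
f gray
  f→j: j black — skip
  f→q: q black — skip
  f→d: d black — skip
  f→p: p black — skip
  f→e: e black — skip
f black
h gray
  h→n: n black — skip
  h→e: e black — skip
h black
k gray
  k→r: r black — skip
  s gray
    s→n: n black — skip
    s→j: j black — skip
    s→p: p black — skip
  s black
k black
l gray
  l→k: k black — skip
  l→h: h black — skip
  l→o: o black — skip
  l→f: f black — skip
  l→n: n black — skip
l black
Every edge goes to a white or black vertex — no back edge, so the graph is acyclic.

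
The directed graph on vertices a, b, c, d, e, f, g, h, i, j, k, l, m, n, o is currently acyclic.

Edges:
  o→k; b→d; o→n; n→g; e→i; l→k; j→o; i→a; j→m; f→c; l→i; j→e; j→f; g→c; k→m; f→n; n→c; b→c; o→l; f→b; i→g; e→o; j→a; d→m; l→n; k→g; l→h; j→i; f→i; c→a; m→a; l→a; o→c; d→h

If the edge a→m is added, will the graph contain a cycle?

Adding a→m creates a cycle iff m can already reach a.
Path from m: m → a.
So m → … → a → m is a cycle.

Yes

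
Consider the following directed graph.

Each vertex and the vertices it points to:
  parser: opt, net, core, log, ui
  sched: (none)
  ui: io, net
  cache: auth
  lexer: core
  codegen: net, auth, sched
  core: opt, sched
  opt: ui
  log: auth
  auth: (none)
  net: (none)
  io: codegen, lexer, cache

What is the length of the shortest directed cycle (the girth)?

5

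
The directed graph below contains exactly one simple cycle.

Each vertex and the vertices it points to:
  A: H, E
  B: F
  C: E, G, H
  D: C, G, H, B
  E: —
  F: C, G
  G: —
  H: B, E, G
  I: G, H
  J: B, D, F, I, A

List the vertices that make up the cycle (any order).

B, C, F, H

DFS with gray/black marking from B:
B gray
  F gray
    C gray
      E gray
      E black
      G gray
      G black
      H gray
        H→B: B is gray → back edge
Back edge closes the cycle B → F → C → H → B; its vertices are {B, C, F, H}.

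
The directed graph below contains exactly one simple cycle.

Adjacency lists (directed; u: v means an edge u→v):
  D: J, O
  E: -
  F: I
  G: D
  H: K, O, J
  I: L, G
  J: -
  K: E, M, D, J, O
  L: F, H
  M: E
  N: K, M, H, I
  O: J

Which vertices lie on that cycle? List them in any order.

DFS with gray/black marking from I:
I gray
  L gray
    F gray
      F→I: I is gray → back edge
Back edge closes the cycle I → L → F → I; its vertices are {F, I, L}.

F, I, L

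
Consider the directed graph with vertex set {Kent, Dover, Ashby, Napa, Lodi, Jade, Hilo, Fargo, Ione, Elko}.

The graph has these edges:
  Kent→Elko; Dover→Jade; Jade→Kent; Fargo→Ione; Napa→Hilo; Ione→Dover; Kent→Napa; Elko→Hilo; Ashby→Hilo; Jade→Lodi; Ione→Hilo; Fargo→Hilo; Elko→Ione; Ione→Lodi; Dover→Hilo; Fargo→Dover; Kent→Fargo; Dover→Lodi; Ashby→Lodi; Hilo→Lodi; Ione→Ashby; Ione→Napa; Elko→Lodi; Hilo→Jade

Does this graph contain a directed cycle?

DFS with white/gray/black marking, starting from Elko:
Elko gray
  Hilo gray
    Jade gray
      Lodi gray
      Lodi black
      Kent gray
        Fargo gray
          Ione gray
            Ashby gray
              Ashby→Hilo: Hilo is gray → back edge
Back edge found, so a cycle exists: Hilo → Jade → Kent → Fargo → Ione → Ashby → Hilo.

Yes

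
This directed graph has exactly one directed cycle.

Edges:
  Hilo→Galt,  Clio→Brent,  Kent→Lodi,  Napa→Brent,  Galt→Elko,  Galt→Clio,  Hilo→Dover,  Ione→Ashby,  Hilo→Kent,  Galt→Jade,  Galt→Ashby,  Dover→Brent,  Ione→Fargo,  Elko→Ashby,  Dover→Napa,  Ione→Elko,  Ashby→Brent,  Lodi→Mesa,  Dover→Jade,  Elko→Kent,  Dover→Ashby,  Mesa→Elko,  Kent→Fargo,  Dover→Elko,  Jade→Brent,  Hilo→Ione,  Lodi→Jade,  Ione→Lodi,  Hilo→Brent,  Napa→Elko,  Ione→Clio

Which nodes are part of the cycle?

Elko, Kent, Lodi, Mesa

DFS with gray/black marking from Lodi:
Lodi gray
  Mesa gray
    Elko gray
      Ashby gray
        Brent gray
        Brent black
      Ashby black
      Kent gray
        Kent→Lodi: Lodi is gray → back edge
Back edge closes the cycle Lodi → Mesa → Elko → Kent → Lodi; its vertices are {Elko, Kent, Lodi, Mesa}.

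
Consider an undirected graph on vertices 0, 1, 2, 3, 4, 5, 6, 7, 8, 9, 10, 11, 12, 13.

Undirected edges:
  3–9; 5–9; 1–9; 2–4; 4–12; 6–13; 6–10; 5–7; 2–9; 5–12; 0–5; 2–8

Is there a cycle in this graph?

DFS, tracking each vertex's parent; an edge to a visited non-parent vertex closes a cycle.
Start from 12:
visit 12 (parent –)
  visit 5 (parent 12)
    5–12: parent, skip
    visit 0 (parent 5)
      0–5: parent, skip
    visit 7 (parent 5)
      7–5: parent, skip
    visit 9 (parent 5)
      visit 3 (parent 9)
        3–9: parent, skip
      9–5: parent, skip
      visit 1 (parent 9)
        1–9: parent, skip
      visit 2 (parent 9)
        2–9: parent, skip
        visit 4 (parent 2)
          4–2: parent, skip
          4–12: 12 visited and ≠ parent → cycle
Cycle: 12 – 5 – 9 – 2 – 4 – 12.

Yes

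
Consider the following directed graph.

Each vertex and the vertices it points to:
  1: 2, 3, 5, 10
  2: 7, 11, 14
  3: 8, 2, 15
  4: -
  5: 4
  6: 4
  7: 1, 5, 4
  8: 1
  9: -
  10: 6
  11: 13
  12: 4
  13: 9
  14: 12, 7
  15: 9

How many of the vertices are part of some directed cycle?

A vertex is on a directed cycle iff it belongs to a strongly connected component of size ≥ 2 (or has a self-loop).
The vertices on cycles are {1, 2, 3, 7, 8, 14} — 6 in total.

6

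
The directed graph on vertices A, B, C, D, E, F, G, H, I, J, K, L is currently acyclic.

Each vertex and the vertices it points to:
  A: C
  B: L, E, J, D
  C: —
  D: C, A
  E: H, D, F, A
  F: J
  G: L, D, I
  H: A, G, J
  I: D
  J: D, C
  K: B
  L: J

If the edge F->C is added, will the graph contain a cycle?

Adding F→C creates a cycle iff C can already reach F.
Explore from C: no path reaches F. The graph stays acyclic.

No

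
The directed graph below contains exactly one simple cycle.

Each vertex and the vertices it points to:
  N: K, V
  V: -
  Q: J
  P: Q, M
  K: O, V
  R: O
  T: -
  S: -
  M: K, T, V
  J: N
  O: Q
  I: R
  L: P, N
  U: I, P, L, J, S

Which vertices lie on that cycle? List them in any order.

DFS with gray/black marking from O:
O gray
  Q gray
    J gray
      N gray
        K gray
          K→O: O is gray → back edge
Back edge closes the cycle O → Q → J → N → K → O; its vertices are {J, K, N, O, Q}.

J, K, N, O, Q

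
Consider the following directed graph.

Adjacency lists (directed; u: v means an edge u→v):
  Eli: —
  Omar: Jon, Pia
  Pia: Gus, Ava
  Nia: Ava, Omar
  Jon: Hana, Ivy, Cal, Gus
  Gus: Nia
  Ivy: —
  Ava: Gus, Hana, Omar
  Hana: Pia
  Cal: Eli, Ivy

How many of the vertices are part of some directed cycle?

A vertex is on a directed cycle iff it belongs to a strongly connected component of size ≥ 2 (or has a self-loop).
The vertices on cycles are {Ava, Gus, Jon, Nia, Pia, Hana, Omar} — 7 in total.

7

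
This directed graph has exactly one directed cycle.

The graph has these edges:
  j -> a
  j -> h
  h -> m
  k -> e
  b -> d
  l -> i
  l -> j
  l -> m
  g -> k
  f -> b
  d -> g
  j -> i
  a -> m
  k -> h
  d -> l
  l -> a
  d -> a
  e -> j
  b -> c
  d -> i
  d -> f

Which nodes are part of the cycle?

b, d, f

DFS with gray/black marking from d:
d gray
  g gray
    k gray
      e gray
        j gray
          a gray
            m gray
            m black
          a black
          i gray
          i black
          h gray
            h→m: m black — skip
          h black
        j black
      e black
      k→h: h black — skip
    k black
  g black
  d→i: i black — skip
  l gray
    l→i: i black — skip
    l→a: a black — skip
    l→j: j black — skip
    l→m: m black — skip
  l black
  f gray
    b gray
      b→d: d is gray → back edge
Back edge closes the cycle d → f → b → d; its vertices are {b, d, f}.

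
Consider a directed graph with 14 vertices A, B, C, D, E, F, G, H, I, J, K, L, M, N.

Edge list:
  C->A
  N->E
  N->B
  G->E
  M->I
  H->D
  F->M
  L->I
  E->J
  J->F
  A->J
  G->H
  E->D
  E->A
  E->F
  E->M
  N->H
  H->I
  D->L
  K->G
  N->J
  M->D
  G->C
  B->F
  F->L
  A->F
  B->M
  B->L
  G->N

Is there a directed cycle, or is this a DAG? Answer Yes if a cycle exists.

DFS with white/gray/black marking, starting from J:
J gray
  F gray
    M gray
      I gray
      I black
      D gray
        L gray
          L→I: I black — skip
        L black
      D black
    M black
    F→L: L black — skip
  F black
J black
A gray
  A→F: F black — skip
  A→J: J black — skip
A black
B gray
  B→L: L black — skip
  B→M: M black — skip
  B→F: F black — skip
B black
C gray
  C→A: A black — skip
C black
E gray
  E→D: D black — skip
  E→F: F black — skip
  E→J: J black — skip
  E→M: M black — skip
  E→A: A black — skip
E black
G gray
  N gray
    H gray
      H→D: D black — skip
      H→I: I black — skip
    H black
    N→E: E black — skip
    N→J: J black — skip
    N→B: B black — skip
  N black
  G→H: H black — skip
  G→E: E black — skip
  G→C: C black — skip
G black
K gray
  K→G: G black — skip
K black
Every edge goes to a white or black vertex — no back edge, so the graph is acyclic.

No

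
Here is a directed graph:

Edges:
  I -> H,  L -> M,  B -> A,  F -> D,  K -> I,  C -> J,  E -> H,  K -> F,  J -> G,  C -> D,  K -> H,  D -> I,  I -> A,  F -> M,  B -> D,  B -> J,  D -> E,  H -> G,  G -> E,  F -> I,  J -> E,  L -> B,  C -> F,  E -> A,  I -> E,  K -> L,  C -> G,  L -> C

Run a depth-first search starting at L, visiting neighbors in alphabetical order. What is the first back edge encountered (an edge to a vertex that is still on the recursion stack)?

G->E

DFS from L (visiting neighbors in alphabetical order); mark gray on enter, black on exit:
L gray
  B gray
    A gray
    A black
    D gray
      E gray
        E→A: A black — skip
        H gray
          G gray
            G→E: E is gray → back edge
First back edge: G → E.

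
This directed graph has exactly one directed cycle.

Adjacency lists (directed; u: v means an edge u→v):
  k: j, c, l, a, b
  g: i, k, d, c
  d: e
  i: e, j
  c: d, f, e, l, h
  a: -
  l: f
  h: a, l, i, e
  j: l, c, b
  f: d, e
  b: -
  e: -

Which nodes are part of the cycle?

c, h, i, j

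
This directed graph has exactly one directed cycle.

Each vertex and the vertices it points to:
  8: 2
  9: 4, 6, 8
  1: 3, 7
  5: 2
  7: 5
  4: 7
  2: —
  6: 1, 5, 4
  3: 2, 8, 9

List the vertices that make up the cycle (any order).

1, 3, 6, 9

DFS with gray/black marking from 9:
9 gray
  4 gray
    7 gray
      5 gray
        2 gray
        2 black
      5 black
    7 black
  4 black
  6 gray
    1 gray
      3 gray
        3→2: 2 black — skip
        8 gray
          8→2: 2 black — skip
        8 black
        3→9: 9 is gray → back edge
Back edge closes the cycle 9 → 6 → 1 → 3 → 9; its vertices are {1, 3, 6, 9}.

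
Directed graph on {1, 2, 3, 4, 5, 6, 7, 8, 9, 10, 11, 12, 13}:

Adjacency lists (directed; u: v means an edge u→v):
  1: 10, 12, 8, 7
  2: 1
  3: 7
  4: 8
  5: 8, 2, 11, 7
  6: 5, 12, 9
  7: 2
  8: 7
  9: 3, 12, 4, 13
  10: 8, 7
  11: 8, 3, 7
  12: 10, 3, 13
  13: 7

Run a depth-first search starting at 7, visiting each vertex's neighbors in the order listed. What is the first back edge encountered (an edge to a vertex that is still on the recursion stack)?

8->7

DFS from 7 (visiting each vertex's neighbors in the order listed); mark gray on enter, black on exit:
7 gray
  2 gray
    1 gray
      10 gray
        8 gray
          8→7: 7 is gray → back edge
First back edge: 8 → 7.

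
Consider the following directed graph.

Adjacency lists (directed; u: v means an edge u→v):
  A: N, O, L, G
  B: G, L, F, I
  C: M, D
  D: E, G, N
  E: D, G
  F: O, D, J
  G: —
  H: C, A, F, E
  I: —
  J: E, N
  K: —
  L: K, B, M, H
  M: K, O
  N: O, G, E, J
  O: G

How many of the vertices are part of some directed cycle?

8

A vertex is on a directed cycle iff it belongs to a strongly connected component of size ≥ 2 (or has a self-loop).
The vertices on cycles are {A, B, D, E, H, J, L, N} — 8 in total.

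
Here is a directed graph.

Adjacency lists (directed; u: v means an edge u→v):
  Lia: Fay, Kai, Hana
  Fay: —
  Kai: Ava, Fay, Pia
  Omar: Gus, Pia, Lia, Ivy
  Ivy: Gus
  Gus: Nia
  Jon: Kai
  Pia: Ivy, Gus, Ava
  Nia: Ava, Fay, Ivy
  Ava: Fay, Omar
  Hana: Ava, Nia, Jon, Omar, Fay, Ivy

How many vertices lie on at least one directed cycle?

10

A vertex is on a directed cycle iff it belongs to a strongly connected component of size ≥ 2 (or has a self-loop).
The vertices on cycles are {Ava, Gus, Ivy, Jon, Kai, Lia, Nia, Pia, Hana, Omar} — 10 in total.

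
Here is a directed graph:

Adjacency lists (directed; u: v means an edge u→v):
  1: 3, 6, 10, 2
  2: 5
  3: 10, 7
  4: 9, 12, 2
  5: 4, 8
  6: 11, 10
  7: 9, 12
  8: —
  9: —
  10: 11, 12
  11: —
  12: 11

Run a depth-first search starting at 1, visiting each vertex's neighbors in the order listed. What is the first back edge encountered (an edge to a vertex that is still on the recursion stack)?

4→2

DFS from 1 (visiting each vertex's neighbors in the order listed); mark gray on enter, black on exit:
1 gray
  3 gray
    10 gray
      11 gray
      11 black
      12 gray
        12→11: 11 black — skip
      12 black
    10 black
    7 gray
      9 gray
      9 black
      7→12: 12 black — skip
    7 black
  3 black
  6 gray
    6→11: 11 black — skip
    6→10: 10 black — skip
  6 black
  1→10: 10 black — skip
  2 gray
    5 gray
      4 gray
        4→9: 9 black — skip
        4→12: 12 black — skip
        4→2: 2 is gray → back edge
First back edge: 4 → 2.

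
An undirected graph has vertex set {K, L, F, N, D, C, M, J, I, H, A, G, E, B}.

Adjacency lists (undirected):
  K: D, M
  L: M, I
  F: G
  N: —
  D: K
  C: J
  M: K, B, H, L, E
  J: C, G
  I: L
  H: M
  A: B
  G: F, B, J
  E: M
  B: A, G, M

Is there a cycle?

No

DFS, tracking each vertex's parent; an edge to a visited non-parent vertex closes a cycle.
Start from H:
visit H (parent –)
  visit M (parent H)
    visit K (parent M)
      visit D (parent K)
        D–K: parent, skip
      K–M: parent, skip
    visit B (parent M)
      visit A (parent B)
        A–B: parent, skip
      visit G (parent B)
        visit F (parent G)
          F–G: parent, skip
        G–B: parent, skip
        visit J (parent G)
          visit C (parent J)
            C–J: parent, skip
          J–G: parent, skip
      B–M: parent, skip
    M–H: parent, skip
    visit L (parent M)
      L–M: parent, skip
      visit I (parent L)
        I–L: parent, skip
    visit E (parent M)
      E–M: parent, skip
visit N (parent –)
No non-parent visited neighbor found — the graph is a forest.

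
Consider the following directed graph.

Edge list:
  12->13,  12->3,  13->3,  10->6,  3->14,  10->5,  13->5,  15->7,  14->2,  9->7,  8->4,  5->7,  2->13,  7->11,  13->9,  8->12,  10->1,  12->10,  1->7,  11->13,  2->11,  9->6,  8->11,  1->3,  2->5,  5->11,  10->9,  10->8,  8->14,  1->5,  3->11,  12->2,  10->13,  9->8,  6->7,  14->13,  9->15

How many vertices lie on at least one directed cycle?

A vertex is on a directed cycle iff it belongs to a strongly connected component of size ≥ 2 (or has a self-loop).
The vertices on cycles are {1, 2, 3, 5, 6, 7, 8, 9, 10, 11, 12, 13, 14, 15} — 14 in total.

14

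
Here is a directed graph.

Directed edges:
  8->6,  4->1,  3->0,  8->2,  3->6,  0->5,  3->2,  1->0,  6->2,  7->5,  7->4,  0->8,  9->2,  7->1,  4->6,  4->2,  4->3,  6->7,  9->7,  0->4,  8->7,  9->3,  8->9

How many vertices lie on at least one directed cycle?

8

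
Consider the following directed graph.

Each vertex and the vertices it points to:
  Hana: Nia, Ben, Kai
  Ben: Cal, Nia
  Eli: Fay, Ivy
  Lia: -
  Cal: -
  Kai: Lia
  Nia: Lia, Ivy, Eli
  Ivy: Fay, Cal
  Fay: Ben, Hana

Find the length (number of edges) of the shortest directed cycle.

4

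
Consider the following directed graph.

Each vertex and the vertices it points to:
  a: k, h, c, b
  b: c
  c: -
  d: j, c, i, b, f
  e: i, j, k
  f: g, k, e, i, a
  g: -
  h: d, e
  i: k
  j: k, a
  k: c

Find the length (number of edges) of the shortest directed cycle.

4

For each vertex v, BFS finds the shortest path from v back to v.
The shortest such closed walk is d → j → a → h → d, length 4.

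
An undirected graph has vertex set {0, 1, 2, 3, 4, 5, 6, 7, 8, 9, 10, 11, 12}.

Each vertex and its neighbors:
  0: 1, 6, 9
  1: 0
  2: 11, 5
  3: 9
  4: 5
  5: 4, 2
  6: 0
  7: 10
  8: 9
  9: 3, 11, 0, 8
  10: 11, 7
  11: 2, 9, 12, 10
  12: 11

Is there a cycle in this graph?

No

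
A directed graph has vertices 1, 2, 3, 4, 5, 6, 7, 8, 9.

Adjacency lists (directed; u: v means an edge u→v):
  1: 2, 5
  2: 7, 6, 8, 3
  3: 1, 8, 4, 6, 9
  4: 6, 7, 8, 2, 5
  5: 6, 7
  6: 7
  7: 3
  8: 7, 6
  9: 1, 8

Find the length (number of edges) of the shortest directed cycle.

3

For each vertex v, BFS finds the shortest path from v back to v.
The shortest such closed walk is 3 → 1 → 2 → 3, length 3.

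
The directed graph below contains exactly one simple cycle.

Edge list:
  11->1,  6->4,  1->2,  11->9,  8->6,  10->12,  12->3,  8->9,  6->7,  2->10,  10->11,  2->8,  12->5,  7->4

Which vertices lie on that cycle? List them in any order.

1, 2, 10, 11

DFS with gray/black marking from 2:
2 gray
  8 gray
    6 gray
      4 gray
      4 black
      7 gray
        7→4: 4 black — skip
      7 black
    6 black
    9 gray
    9 black
  8 black
  10 gray
    11 gray
      1 gray
        1→2: 2 is gray → back edge
Back edge closes the cycle 2 → 10 → 11 → 1 → 2; its vertices are {1, 2, 10, 11}.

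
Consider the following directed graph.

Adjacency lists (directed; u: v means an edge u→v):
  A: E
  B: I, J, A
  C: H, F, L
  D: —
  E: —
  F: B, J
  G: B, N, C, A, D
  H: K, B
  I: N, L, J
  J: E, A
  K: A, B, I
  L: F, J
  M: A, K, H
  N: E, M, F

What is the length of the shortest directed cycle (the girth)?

4

For each vertex v, BFS finds the shortest path from v back to v.
The shortest such closed walk is L → F → B → I → L, length 4.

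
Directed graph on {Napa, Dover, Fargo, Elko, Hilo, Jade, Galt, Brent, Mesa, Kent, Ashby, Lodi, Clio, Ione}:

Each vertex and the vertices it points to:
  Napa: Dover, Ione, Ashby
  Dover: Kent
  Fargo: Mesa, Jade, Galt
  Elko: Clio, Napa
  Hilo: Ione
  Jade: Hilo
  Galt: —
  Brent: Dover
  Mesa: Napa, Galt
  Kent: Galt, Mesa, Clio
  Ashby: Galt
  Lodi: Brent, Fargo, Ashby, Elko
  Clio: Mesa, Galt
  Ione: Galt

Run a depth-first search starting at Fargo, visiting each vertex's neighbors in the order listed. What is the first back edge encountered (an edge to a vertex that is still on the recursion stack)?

DFS from Fargo (visiting each vertex's neighbors in the order listed); mark gray on enter, black on exit:
Fargo gray
  Mesa gray
    Napa gray
      Dover gray
        Kent gray
          Galt gray
          Galt black
          Kent→Mesa: Mesa is gray → back edge
First back edge: Kent → Mesa.

Kent→Mesa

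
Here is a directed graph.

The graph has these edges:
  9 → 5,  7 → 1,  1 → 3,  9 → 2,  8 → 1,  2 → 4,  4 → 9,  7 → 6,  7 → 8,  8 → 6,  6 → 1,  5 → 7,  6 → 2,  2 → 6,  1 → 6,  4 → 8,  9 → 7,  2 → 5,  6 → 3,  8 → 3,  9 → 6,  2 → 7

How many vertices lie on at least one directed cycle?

A vertex is on a directed cycle iff it belongs to a strongly connected component of size ≥ 2 (or has a self-loop).
The vertices on cycles are {1, 2, 4, 5, 6, 7, 8, 9} — 8 in total.

8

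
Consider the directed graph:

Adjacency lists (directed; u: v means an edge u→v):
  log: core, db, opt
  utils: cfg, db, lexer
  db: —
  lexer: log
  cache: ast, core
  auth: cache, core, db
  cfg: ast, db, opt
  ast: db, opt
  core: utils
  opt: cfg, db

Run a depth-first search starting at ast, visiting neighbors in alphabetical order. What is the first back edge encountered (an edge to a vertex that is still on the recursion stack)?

cfg->ast

DFS from ast (visiting neighbors in alphabetical order); mark gray on enter, black on exit:
ast gray
  db gray
  db black
  opt gray
    cfg gray
      cfg→ast: ast is gray → back edge
First back edge: cfg → ast.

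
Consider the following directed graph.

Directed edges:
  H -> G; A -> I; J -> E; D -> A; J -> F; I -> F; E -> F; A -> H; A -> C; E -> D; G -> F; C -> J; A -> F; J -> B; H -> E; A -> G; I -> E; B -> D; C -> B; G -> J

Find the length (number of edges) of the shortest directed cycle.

4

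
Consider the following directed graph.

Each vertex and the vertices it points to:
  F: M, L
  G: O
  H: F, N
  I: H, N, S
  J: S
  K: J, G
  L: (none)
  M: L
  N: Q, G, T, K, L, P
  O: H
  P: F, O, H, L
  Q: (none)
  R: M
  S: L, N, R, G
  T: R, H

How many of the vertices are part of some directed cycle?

9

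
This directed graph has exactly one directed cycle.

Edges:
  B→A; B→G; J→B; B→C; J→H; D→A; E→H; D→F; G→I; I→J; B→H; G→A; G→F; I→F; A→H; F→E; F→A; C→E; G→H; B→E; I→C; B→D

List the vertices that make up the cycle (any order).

B, G, I, J

DFS with gray/black marking from I:
I gray
  J gray
    B gray
      E gray
        H gray
        H black
      E black
      A gray
        A→H: H black — skip
      A black
      D gray
        F gray
          F→A: A black — skip
          F→E: E black — skip
        F black
        D→A: A black — skip
      D black
      B→H: H black — skip
      G gray
        G→A: A black — skip
        G→F: F black — skip
        G→I: I is gray → back edge
Back edge closes the cycle I → J → B → G → I; its vertices are {B, G, I, J}.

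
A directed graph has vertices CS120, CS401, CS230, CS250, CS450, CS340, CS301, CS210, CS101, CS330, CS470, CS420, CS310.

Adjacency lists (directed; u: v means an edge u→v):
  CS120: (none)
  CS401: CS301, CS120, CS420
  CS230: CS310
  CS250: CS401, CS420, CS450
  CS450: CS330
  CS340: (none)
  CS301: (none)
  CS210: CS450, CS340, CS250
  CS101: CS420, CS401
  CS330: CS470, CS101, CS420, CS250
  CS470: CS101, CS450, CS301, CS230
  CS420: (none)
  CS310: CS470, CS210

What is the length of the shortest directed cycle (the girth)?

For each vertex v, BFS finds the shortest path from v back to v.
The shortest such closed walk is CS310 → CS470 → CS230 → CS310, length 3.

3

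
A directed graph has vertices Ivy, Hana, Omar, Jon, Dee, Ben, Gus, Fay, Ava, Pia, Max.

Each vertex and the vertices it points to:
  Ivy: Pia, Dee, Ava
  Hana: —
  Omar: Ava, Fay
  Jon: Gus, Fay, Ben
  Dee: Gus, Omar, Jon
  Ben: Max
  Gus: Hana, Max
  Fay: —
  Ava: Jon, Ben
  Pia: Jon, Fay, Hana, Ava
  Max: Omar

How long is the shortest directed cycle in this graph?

4

For each vertex v, BFS finds the shortest path from v back to v.
The shortest such closed walk is Ava → Ben → Max → Omar → Ava, length 4.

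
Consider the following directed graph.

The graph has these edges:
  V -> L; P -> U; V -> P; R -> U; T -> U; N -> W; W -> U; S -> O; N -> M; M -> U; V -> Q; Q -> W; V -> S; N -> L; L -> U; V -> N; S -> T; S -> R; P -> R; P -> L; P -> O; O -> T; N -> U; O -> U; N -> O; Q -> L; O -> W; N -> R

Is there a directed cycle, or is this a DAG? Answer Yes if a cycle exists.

No

DFS with white/gray/black marking, starting from M:
M gray
  U gray
  U black
M black
L gray
  L→U: U black — skip
L black
N gray
  R gray
    R→U: U black — skip
  R black
  N→U: U black — skip
  O gray
    O→U: U black — skip
    W gray
      W→U: U black — skip
    W black
    T gray
      T→U: U black — skip
    T black
  O black
  N→L: L black — skip
  N→M: M black — skip
  N→W: W black — skip
N black
P gray
  P→R: R black — skip
  P→U: U black — skip
  P→O: O black — skip
  P→L: L black — skip
P black
Q gray
  Q→L: L black — skip
  Q→W: W black — skip
Q black
S gray
  S→T: T black — skip
  S→O: O black — skip
  S→R: R black — skip
S black
V gray
  V→Q: Q black — skip
  V→L: L black — skip
  V→P: P black — skip
  V→S: S black — skip
  V→N: N black — skip
V black
Every edge goes to a white or black vertex — no back edge, so the graph is acyclic.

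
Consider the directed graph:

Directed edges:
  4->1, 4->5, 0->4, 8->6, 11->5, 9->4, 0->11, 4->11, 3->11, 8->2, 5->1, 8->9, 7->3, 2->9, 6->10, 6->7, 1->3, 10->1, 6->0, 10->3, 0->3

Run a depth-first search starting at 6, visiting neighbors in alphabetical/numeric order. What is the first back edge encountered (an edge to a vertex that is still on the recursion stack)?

1->3

DFS from 6 (visiting neighbors in alphabetical/numeric order); mark gray on enter, black on exit:
6 gray
  0 gray
    3 gray
      11 gray
        5 gray
          1 gray
            1→3: 3 is gray → back edge
First back edge: 1 → 3.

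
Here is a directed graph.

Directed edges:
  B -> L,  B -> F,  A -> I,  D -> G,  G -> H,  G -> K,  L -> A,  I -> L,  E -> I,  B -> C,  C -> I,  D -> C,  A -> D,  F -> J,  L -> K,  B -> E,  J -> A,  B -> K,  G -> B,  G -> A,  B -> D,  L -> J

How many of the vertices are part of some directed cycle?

A vertex is on a directed cycle iff it belongs to a strongly connected component of size ≥ 2 (or has a self-loop).
The vertices on cycles are {A, B, C, D, E, F, G, I, J, L} — 10 in total.

10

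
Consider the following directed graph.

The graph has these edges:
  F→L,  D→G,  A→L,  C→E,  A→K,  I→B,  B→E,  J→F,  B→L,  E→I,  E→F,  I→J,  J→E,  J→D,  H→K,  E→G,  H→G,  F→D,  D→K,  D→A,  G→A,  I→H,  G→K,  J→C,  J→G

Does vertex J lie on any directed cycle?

Yes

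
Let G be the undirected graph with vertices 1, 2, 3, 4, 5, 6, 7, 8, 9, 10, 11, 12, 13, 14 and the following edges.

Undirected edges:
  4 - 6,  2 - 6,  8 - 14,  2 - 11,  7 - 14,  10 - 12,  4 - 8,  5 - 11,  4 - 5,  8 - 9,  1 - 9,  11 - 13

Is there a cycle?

DFS, tracking each vertex's parent; an edge to a visited non-parent vertex closes a cycle.
Start from 8:
visit 8 (parent –)
  visit 4 (parent 8)
    visit 5 (parent 4)
      5–4: parent, skip
      visit 11 (parent 5)
        11–5: parent, skip
        visit 2 (parent 11)
          2–11: parent, skip
          visit 6 (parent 2)
            6–2: parent, skip
            6–4: 4 visited and ≠ parent → cycle
Cycle: 4 – 5 – 11 – 2 – 6 – 4.

Yes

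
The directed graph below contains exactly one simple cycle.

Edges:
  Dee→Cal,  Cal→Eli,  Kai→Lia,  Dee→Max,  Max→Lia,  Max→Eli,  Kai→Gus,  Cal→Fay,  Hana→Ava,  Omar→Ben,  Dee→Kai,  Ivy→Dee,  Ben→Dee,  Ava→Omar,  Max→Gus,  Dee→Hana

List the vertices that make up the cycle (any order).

DFS with gray/black marking from Dee:
Dee gray
  Max gray
    Lia gray
    Lia black
    Eli gray
    Eli black
    Gus gray
    Gus black
  Max black
  Cal gray
    Fay gray
    Fay black
    Cal→Eli: Eli black — skip
  Cal black
  Hana gray
    Ava gray
      Omar gray
        Ben gray
          Ben→Dee: Dee is gray → back edge
Back edge closes the cycle Dee → Hana → Ava → Omar → Ben → Dee; its vertices are {Ava, Ben, Dee, Hana, Omar}.

Ava, Ben, Dee, Hana, Omar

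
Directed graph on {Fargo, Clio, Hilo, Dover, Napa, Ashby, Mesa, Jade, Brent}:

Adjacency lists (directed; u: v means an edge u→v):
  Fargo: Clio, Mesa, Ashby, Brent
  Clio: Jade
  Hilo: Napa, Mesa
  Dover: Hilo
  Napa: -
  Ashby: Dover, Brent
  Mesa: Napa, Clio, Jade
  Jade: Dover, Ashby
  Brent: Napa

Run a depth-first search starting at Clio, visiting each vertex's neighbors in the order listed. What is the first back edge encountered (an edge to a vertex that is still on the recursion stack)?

DFS from Clio (visiting each vertex's neighbors in the order listed); mark gray on enter, black on exit:
Clio gray
  Jade gray
    Dover gray
      Hilo gray
        Napa gray
        Napa black
        Mesa gray
          Mesa→Napa: Napa black — skip
          Mesa→Clio: Clio is gray → back edge
First back edge: Mesa → Clio.

Mesa→Clio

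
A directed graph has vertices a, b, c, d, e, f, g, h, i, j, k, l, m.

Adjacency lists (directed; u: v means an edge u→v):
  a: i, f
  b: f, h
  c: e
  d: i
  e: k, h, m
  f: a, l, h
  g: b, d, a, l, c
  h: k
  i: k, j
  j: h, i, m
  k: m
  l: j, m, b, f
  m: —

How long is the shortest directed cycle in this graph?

2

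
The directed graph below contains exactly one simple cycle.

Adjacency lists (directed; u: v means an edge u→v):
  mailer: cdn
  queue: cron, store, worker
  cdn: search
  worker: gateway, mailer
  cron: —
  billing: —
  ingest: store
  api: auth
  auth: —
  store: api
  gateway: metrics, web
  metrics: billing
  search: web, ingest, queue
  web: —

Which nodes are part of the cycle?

DFS with gray/black marking from search:
search gray
  web gray
  web black
  ingest gray
    store gray
      api gray
        auth gray
        auth black
      api black
    store black
  ingest black
  queue gray
    cron gray
    cron black
    queue→store: store black — skip
    worker gray
      gateway gray
        metrics gray
          billing gray
          billing black
        metrics black
        gateway→web: web black — skip
      gateway black
      mailer gray
        cdn gray
          cdn→search: search is gray → back edge
Back edge closes the cycle search → queue → worker → mailer → cdn → search; its vertices are {cdn, queue, mailer, search, worker}.

cdn, queue, mailer, search, worker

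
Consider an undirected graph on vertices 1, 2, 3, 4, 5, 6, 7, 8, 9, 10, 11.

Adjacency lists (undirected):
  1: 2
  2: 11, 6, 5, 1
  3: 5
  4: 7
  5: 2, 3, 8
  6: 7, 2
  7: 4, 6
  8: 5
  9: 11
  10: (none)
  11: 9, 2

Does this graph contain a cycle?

No

DFS, tracking each vertex's parent; an edge to a visited non-parent vertex closes a cycle.
Start from 3:
visit 3 (parent –)
  visit 5 (parent 3)
    visit 2 (parent 5)
      visit 11 (parent 2)
        visit 9 (parent 11)
          9–11: parent, skip
        11–2: parent, skip
      visit 6 (parent 2)
        visit 7 (parent 6)
          visit 4 (parent 7)
            4–7: parent, skip
          7–6: parent, skip
        6–2: parent, skip
      2–5: parent, skip
      visit 1 (parent 2)
        1–2: parent, skip
    5–3: parent, skip
    visit 8 (parent 5)
      8–5: parent, skip
visit 10 (parent –)
No non-parent visited neighbor found — the graph is a forest.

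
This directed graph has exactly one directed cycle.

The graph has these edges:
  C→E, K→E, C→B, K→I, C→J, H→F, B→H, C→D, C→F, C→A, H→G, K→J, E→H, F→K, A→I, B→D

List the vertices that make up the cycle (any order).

DFS with gray/black marking from H:
H gray
  F gray
    K gray
      J gray
      J black
      E gray
        E→H: H is gray → back edge
Back edge closes the cycle H → F → K → E → H; its vertices are {E, F, H, K}.

E, F, H, K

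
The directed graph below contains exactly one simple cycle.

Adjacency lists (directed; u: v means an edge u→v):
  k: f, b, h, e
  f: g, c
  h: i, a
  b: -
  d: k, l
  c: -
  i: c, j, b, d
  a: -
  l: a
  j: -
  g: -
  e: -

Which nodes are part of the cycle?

d, h, i, k

DFS with gray/black marking from k:
k gray
  f gray
    g gray
    g black
    c gray
    c black
  f black
  b gray
  b black
  h gray
    i gray
      i→c: c black — skip
      j gray
      j black
      i→b: b black — skip
      d gray
        d→k: k is gray → back edge
Back edge closes the cycle k → h → i → d → k; its vertices are {d, h, i, k}.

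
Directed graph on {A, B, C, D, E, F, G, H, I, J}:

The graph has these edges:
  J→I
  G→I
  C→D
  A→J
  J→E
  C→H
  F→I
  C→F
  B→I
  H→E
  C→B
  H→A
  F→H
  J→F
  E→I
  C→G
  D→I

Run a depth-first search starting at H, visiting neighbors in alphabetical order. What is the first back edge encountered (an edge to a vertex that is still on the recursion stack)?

DFS from H (visiting neighbors in alphabetical order); mark gray on enter, black on exit:
H gray
  A gray
    J gray
      E gray
        I gray
        I black
      E black
      F gray
        F→H: H is gray → back edge
First back edge: F → H.

F->H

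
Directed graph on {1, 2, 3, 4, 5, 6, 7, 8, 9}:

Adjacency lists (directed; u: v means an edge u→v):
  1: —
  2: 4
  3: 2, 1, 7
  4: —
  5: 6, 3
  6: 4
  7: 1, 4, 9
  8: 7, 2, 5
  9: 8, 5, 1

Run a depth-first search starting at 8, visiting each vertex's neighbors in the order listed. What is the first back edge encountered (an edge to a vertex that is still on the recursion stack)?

DFS from 8 (visiting each vertex's neighbors in the order listed); mark gray on enter, black on exit:
8 gray
  7 gray
    1 gray
    1 black
    4 gray
    4 black
    9 gray
      9→8: 8 is gray → back edge
First back edge: 9 → 8.

9→8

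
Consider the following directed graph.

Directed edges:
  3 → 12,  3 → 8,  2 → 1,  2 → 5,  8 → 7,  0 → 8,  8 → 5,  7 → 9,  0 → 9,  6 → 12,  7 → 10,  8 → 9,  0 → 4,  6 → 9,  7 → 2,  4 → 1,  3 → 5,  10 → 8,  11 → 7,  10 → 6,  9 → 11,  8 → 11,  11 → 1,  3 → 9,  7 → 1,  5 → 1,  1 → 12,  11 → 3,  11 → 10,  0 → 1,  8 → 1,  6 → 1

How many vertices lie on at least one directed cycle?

7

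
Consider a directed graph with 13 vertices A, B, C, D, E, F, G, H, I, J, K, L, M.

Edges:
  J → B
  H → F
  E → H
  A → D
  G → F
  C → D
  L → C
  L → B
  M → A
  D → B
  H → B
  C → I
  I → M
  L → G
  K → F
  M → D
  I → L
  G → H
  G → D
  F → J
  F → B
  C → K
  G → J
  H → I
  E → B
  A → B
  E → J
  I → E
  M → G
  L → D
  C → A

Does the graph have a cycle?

Yes

DFS with white/gray/black marking, starting from L:
L gray
  B gray
  B black
  C gray
    K gray
      F gray
        F→B: B black — skip
        J gray
          J→B: B black — skip
        J black
      F black
    K black
    A gray
      D gray
        D→B: B black — skip
      D black
      A→B: B black — skip
    A black
    I gray
      M gray
        M→A: A black — skip
        M→D: D black — skip
        G gray
          G→J: J black — skip
          G→D: D black — skip
          H gray
            H→F: F black — skip
            H→I: I is gray → back edge
Back edge found, so a cycle exists: I → M → G → H → I.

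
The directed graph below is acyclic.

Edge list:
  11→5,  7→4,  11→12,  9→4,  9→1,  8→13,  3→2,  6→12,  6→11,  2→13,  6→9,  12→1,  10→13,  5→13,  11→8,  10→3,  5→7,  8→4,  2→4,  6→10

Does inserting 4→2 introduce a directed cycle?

Yes

Adding 4→2 creates a cycle iff 2 can already reach 4.
Path from 2: 2 → 4.
So 2 → … → 4 → 2 is a cycle.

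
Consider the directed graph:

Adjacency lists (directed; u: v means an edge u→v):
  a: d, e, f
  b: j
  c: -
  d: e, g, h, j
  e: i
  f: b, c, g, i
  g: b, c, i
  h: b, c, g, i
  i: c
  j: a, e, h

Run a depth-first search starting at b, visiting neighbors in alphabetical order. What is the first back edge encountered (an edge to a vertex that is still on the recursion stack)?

g->b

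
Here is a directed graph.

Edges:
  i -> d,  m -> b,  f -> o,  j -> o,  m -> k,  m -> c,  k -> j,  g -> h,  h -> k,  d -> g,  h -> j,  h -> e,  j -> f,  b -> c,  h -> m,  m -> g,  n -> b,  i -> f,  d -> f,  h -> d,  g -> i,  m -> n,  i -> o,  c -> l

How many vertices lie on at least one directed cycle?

5

A vertex is on a directed cycle iff it belongs to a strongly connected component of size ≥ 2 (or has a self-loop).
The vertices on cycles are {d, g, h, i, m} — 5 in total.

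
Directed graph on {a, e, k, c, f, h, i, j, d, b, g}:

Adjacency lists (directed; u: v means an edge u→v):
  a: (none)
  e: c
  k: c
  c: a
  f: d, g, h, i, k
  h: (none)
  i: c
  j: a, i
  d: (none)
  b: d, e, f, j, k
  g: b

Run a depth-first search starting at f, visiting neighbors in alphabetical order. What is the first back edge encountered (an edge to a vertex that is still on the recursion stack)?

b→f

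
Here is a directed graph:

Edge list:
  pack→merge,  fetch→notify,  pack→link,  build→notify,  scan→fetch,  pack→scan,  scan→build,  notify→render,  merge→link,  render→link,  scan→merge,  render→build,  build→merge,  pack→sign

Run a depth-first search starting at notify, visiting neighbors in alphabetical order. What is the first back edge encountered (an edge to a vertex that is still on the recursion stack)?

build->notify

DFS from notify (visiting neighbors in alphabetical order); mark gray on enter, black on exit:
notify gray
  render gray
    build gray
      merge gray
        link gray
        link black
      merge black
      build→notify: notify is gray → back edge
First back edge: build → notify.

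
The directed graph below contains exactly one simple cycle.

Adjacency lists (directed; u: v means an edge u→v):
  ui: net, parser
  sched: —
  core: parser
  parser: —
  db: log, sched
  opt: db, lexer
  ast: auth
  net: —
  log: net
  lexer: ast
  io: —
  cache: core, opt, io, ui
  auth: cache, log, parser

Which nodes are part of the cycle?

ast, opt, auth, cache, lexer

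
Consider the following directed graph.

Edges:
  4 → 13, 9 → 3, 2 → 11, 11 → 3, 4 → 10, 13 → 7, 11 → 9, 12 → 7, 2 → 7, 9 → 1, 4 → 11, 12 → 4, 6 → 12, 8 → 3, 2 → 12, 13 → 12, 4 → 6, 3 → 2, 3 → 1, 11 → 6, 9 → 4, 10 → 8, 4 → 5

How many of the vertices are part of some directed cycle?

10

A vertex is on a directed cycle iff it belongs to a strongly connected component of size ≥ 2 (or has a self-loop).
The vertices on cycles are {2, 3, 4, 6, 8, 9, 10, 11, 12, 13} — 10 in total.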